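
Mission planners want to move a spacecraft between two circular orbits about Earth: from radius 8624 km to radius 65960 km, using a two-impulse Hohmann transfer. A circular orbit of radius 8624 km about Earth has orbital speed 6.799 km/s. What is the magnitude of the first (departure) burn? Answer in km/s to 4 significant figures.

Δv₁ = 2.243 km/s

From the circular-orbit relation v² = μ/r at r = 8624 km: μ = v²r = (6.799)² × 8624 = 3.98656×10^5 km³/s².
Transfer-ellipse semi-major axis a_t = (r₁ + r₂)/2 = (8624 + 65960)/2 = 37292 km.
Circular speed at r = 8624 km: v_c = √(μ/r) = 6.799 km/s.
Vis-viva on the transfer ellipse at r = 8624 km gives v_t = √[μ(2/r − 1/a_t)] = 9.042 km/s.
Δv₁ = |v_t − v_c| = |9.042 − 6.799| = 2.243 km/s.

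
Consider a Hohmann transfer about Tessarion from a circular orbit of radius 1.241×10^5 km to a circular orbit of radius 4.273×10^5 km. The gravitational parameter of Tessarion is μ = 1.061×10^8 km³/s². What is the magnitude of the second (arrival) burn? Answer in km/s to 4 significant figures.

Semi-major axis of the transfer orbit: a_t = (1.241×10^5 + 4.273×10^5)/2 = 2.757×10^5 km.
On the circular orbit at r = 4.273×10^5 km, v_c = √(μ/r) = 15.758 km/s.
Transfer-orbit speed at the same r (vis-viva, a = a_t): v_t = √[μ(2/r − 1/a_t)] = 10.572 km/s.
Δv₂ = |v_t − v_c| = |10.572 − 15.758| = 5.186 km/s.

Δv₂ = 5.186 km/s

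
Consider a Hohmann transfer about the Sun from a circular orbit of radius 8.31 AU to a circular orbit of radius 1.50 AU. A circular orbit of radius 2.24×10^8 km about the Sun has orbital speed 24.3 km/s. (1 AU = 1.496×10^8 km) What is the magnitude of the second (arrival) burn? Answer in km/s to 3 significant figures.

From the circular-orbit relation v² = μ/r at r = 2.24×10^8 km: μ = v²r = (24.3)² × 2.24×10^8 = 1.32270×10^11 km³/s².
In km: r₁ = 8.31 × 1.496×10^8 = 1.243176×10^9 km; r₂ = 1.50 × 1.496×10^8 = 2.244×10^8 km.
The Hohmann ellipse has a_t = (r₁ + r₂)/2 = 7.33788×10^8 km.
On the circular orbit at r = 2.244×10^8 km, v_c = √(μ/r) = 24.278 km/s.
Vis-viva on the transfer ellipse at r = 2.244×10^8 km gives v_t = √[μ(2/r − 1/a_t)] = 31.601 km/s.
Δv₂ = |v_t − v_c| = |31.601 − 24.278| = 7.323 km/s.

Δv₂ = 7.32 km/s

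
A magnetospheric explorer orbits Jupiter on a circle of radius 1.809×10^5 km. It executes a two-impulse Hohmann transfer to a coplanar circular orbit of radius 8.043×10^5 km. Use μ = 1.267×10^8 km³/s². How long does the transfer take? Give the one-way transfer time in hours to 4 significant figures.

Semi-major axis of the transfer orbit: a_t = (1.809×10^5 + 8.043×10^5)/2 = 4.926×10^5 km.
By Kepler's third law the transfer-orbit period is T = 2π√(a_t³/μ), so t = T/2 = 96490 s.
Converting: 96490 s ÷ 3600 s/hour = 26.80 hours.

t = 26.80 hours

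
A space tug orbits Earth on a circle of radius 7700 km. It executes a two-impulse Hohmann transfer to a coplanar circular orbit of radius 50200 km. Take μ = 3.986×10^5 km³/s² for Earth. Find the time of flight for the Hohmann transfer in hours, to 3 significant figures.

The Hohmann ellipse has a_t = (r₁ + r₂)/2 = 28950 km.
By Kepler's third law the transfer-orbit period is T = 2π√(a_t³/μ), so t = T/2 = 24510 s.
Converting: 24510 s ÷ 3600 s/hour = 6.81 hours.

t = 6.81 hours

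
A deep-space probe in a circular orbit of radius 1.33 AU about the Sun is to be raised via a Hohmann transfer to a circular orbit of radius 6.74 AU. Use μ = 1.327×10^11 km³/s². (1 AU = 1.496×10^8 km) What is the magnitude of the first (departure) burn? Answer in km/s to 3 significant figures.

Δv₁ = 7.55 km/s

In km: r₁ = 1.33 × 1.496×10^8 = 1.98968×10^8 km; r₂ = 6.74 × 1.496×10^8 = 1.008304×10^9 km.
The Hohmann ellipse has a_t = (r₁ + r₂)/2 = 6.03636×10^8 km.
Circular speed at r = 1.98968×10^8 km: v_c = √(μ/r) = 25.825 km/s.
Transfer-orbit speed at the same r (vis-viva, a = a_t): v_t = √[μ(2/r − 1/a_t)] = 33.377 km/s.
Δv₁ = |v_t − v_c| = |33.377 − 25.825| = 7.552 km/s.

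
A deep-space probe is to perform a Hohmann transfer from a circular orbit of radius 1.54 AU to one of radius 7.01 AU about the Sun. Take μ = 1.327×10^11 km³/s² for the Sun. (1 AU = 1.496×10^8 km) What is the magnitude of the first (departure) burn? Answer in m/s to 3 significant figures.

Δv₁ = 6730 m/s

In km: r₁ = 1.54 × 1.496×10^8 = 2.30384×10^8 km; r₂ = 7.01 × 1.496×10^8 = 1.048696×10^9 km.
The Hohmann ellipse has a_t = (r₁ + r₂)/2 = 6.3954×10^8 km.
On the circular orbit at r = 2.30384×10^8 km, v_c = √(μ/r) = 24.000 km/s.
Vis-viva on the transfer ellipse at r = 2.30384×10^8 km gives v_t = √[μ(2/r − 1/a_t)] = 30.733 km/s.
Δv₁ = |v_t − v_c| = |30.733 − 24.000| = 6.733 km/s.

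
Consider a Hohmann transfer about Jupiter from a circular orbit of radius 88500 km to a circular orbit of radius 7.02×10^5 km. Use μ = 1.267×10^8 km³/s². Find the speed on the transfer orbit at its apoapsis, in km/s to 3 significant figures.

Semi-major axis of the transfer orbit: a_t = (88500 + 7.020×10^5)/2 = 3.9525×10^5 km.
At apoapsis, r = 7.020×10^5 km.
Applying v² = μ(2/r − 1/a_t): v = 6.357 km/s.

v = 6.36 km/s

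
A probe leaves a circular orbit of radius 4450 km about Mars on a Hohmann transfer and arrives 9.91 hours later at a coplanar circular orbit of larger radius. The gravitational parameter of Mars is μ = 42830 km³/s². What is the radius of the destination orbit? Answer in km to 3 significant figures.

Transfer time t = 9.91 hours = 35676 s, and t = π√(a_t³/μ).
So a_t = (μ t²/π²)^(1/3) = (42830 × (35676)² / π²)^(1/3) = 17677 km.
Since a_t = (r₁ + r₂)/2, r₂ = 2a_t − r₁ = 2×17677 − 4450 = 30904 km.

r₂ = 30900 km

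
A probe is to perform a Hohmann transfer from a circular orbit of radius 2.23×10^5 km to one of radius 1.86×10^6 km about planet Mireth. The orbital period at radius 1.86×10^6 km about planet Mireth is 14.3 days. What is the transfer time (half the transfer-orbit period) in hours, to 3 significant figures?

t = 71.9 hours

From Kepler's third law T² = 4π²r³/μ at r = 1.86×10^6 km, T = 14.3 days = 14.3 × 86400 s = 1.23552×10^6 s: μ = 4π²r³/T² = 1.66418×10^8 km³/s².
Semi-major axis of the transfer orbit: a_t = (2.230×10^5 + 1.860×10^6)/2 = 1.0415×10^6 km.
Transfer time t = π√(a_t³/μ) = π√((1.0415×10^6)³ / 1.66418×10^8) = 2.588×10^5 s.
Converting: 2.588×10^5 s ÷ 3600 s/hour = 71.9 hours.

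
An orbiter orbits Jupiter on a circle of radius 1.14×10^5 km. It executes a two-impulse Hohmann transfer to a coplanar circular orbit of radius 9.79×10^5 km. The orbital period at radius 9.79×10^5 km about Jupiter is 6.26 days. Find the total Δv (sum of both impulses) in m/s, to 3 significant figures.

Δv = 17500 m/s

From Kepler's third law T² = 4π²r³/μ at r = 9.79×10^5 km, T = 6.26 days = 6.26 × 86400 s = 5.40864×10^5 s: μ = 4π²r³/T² = 1.26629×10^8 km³/s².
Transfer-ellipse semi-major axis a_t = (r₁ + r₂)/2 = (1.140×10^5 + 9.790×10^5)/2 = 5.465×10^5 km.
At r₁ the circular-orbit speed is v₁ = √(μ/r₁) = 33.33 km/s.
On the transfer ellipse at r₁, vis-viva gives v_p = √[μ(2/r₁ − 1/a_t)] = 44.61 km/s.
First burn Δv₁ = |v_p − v₁| = 11.28 km/s.
At r₂, v₂ = √(μ/r₂) = 11.373 km/s.
Transfer-orbit speed at r₂: v_a = √[μ(2/r₂ − 1/a_t)] = 5.1944 km/s.
Second burn Δv₂ = |v₂ − v_a| = 6.179 km/s.
Δv = Δv₁ + Δv₂ = 11.28 + 6.179 = 17.46 km/s.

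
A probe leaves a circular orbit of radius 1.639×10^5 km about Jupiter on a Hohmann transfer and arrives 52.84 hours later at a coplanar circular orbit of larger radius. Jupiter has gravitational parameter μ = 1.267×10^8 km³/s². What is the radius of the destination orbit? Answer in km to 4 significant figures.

r₂ = 1.385×10^6 km

Transfer time t = 52.84 hours = 1.90224×10^5 s, and t = π√(a_t³/μ).
So a_t = (μ t²/π²)^(1/3) = (1.267×10^8 × (1.90224×10^5)² / π²)^(1/3) = 7.7447×10^5 km.
Since a_t = (r₁ + r₂)/2, r₂ = 2a_t − r₁ = 2×7.7447×10^5 − 1.639×10^5 = 1.38504×10^6 km.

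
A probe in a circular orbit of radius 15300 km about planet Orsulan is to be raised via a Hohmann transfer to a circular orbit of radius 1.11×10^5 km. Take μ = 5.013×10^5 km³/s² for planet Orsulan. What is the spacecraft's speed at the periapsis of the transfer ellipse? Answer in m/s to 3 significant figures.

The Hohmann ellipse has a_t = (r₁ + r₂)/2 = 63150 km.
At periapsis, r = 15300 km.
Applying v² = μ(2/r − 1/a_t): v = 7.589 km/s.

v = 7590 m/s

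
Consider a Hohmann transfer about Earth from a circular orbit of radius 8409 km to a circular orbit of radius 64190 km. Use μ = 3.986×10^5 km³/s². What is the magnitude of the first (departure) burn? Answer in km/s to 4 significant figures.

Δv₁ = 2.271 km/s

The Hohmann ellipse has a_t = (r₁ + r₂)/2 = 36299.5 km.
On the circular orbit at r = 8409 km, v_c = √(μ/r) = 6.8849 km/s.
Vis-viva on the transfer ellipse at r = 8409 km gives v_t = √[μ(2/r − 1/a_t)] = 9.1555 km/s.
Δv₁ = |v_t − v_c| = |9.1555 − 6.8849| = 2.271 km/s.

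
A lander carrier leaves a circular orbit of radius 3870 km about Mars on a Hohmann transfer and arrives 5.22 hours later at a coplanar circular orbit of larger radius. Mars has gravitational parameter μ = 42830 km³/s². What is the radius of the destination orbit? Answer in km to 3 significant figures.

Transfer time t = 5.22 hours = 18792 s, and t = π√(a_t³/μ).
So a_t = (μ t²/π²)^(1/3) = (42830 × (18792)² / π²)^(1/3) = 11529 km.
Since a_t = (r₁ + r₂)/2, r₂ = 2a_t − r₁ = 2×11529 − 3870 = 19188 km.

r₂ = 19200 km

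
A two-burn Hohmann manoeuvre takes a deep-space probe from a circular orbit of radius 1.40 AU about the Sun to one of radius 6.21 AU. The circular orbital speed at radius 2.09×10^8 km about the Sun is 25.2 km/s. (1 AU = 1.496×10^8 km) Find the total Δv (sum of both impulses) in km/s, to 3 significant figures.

From the circular-orbit relation v² = μ/r at r = 2.09×10^8 km: μ = v²r = (25.2)² × 2.09×10^8 = 1.32723×10^11 km³/s².
In km: r₁ = 1.40 × 1.496×10^8 = 2.0944×10^8 km; r₂ = 6.21 × 1.496×10^8 = 9.29016×10^8 km.
The Hohmann ellipse has a_t = (r₁ + r₂)/2 = 5.69228×10^8 km.
Circular speed at r₁: v₁ = √(μ/r₁) = √(1.32723×10^11/2.0944×10^8) = 25.174 km/s.
Transfer-orbit speed at r₁ (v² = μ(2/r − 1/a)): v_p = √[μ(2/r₁ − 1/a_t)] = 32.160 km/s.
First burn Δv₁ = |v_p − v₁| = 6.986 km/s.
Circular speed at r₂: v₂ = √(μ/r₂) = 11.9526 km/s.
Transfer-orbit speed at r₂: v_a = √[μ(2/r₂ − 1/a_t)] = 7.25018 km/s.
Second burn Δv₂ = |v₂ − v_a| = 4.702 km/s.
Total Δv = Δv₁ + Δv₂ = 11.69 km/s.

Δv = 11.7 km/s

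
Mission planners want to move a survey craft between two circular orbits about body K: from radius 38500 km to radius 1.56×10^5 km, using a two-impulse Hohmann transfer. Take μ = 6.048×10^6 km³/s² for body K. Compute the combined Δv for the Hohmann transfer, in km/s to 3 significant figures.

The Hohmann ellipse has a_t = (r₁ + r₂)/2 = 97250 km.
Circular speed at r₁: v₁ = √(μ/r₁) = √(6.048×10^6/38500) = 12.53359 km/s.
On the transfer ellipse at r₁, vis-viva equation gives v_p = √[μ(2/r₁ − 1/a_t)] = 15.87424 km/s.
First burn Δv₁ = |v_p − v₁| = 3.34065 km/s.
At r₂, v₂ = √(μ/r₂) = 6.22649 km/s.
Transfer-orbit speed at r₂: v_a = √[μ(2/r₂ − 1/a_t)] = 3.91768 km/s.
Second burn Δv₂ = |v₂ − v_a| = 2.30881 km/s.
Δv = Δv₁ + Δv₂ = 3.34065 + 2.30881 = 5.649 km/s.

Δv = 5.65 km/s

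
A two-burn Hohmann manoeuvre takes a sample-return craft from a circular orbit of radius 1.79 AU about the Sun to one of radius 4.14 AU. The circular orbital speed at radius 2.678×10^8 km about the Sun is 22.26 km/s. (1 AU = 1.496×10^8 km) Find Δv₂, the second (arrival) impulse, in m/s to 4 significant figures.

Δv₂ = 3264 m/s

From the circular-orbit relation v² = μ/r at r = 2.678×10^8 km: μ = v²r = (22.26)² × 2.678×10^8 = 1.32697×10^11 km³/s².
In km: r₁ = 1.79 × 1.496×10^8 = 2.67784×10^8 km; r₂ = 4.14 × 1.496×10^8 = 6.19344×10^8 km.
The Hohmann ellipse has a_t = (r₁ + r₂)/2 = 4.43564×10^8 km.
Circular speed at r = 6.19344×10^8 km: v_c = √(μ/r) = 14.637 km/s.
Vis-viva on the transfer ellipse at r = 6.19344×10^8 km gives v_t = √[μ(2/r − 1/a_t)] = 11.373 km/s.
Δv₂ = |v_t − v_c| = |11.373 − 14.637| = 3.264 km/s.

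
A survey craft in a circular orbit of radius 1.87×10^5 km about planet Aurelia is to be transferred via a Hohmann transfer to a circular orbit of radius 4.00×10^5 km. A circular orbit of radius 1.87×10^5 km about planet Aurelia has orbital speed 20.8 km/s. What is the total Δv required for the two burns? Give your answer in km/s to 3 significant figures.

Δv = 6.35 km/s

From the circular-orbit relation v² = μ/r at r = 1.87×10^5 km: μ = v²r = (20.8)² × 1.87×10^5 = 8.09037×10^7 km³/s².
The Hohmann ellipse has a_t = (r₁ + r₂)/2 = 2.935×10^5 km.
Circular speed at r₁: v₁ = √(μ/r₁) = √(8.09037×10^7/1.870×10^5) = 20.800 km/s.
On the transfer ellipse at r₁, v² = μ(2/r − 1/a) gives v_p = √[μ(2/r₁ − 1/a_t)] = 24.282 km/s.
First burn Δv₁ = |v_p − v₁| = 3.482 km/s.
Circular speed at r₂: v₂ = √(μ/r₂) = 14.22 km/s.
Transfer-orbit speed at r₂: v_a = √[μ(2/r₂ − 1/a_t)] = 11.35 km/s.
Second burn Δv₂ = |v₂ − v_a| = 2.870 km/s.
Total Δv = Δv₁ + Δv₂ = 6.352 km/s.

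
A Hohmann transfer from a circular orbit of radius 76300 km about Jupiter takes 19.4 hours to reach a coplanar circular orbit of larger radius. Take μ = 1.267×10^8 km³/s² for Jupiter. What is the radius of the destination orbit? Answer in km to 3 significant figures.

Transfer time t = 19.4 hours = 69840 s, and t = π√(a_t³/μ).
So a_t = (μ t²/π²)^(1/3) = (1.267×10^8 × (69840)² / π²)^(1/3) = 3.9710×10^5 km.
Since a_t = (r₁ + r₂)/2, r₂ = 2a_t − r₁ = 2×3.9710×10^5 − 76300 = 7.179×10^5 km.

r₂ = 7.18×10^5 km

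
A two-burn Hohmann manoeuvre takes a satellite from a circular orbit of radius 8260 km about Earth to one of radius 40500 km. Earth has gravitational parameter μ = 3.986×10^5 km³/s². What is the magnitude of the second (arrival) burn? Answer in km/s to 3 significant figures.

The Hohmann ellipse has a_t = (r₁ + r₂)/2 = 24380 km.
On the circular orbit at r = 40500 km, v_c = √(μ/r) = 3.137 km/s.
Vis-viva on the transfer ellipse at r = 40500 km gives v_t = √[μ(2/r − 1/a_t)] = 1.826 km/s.
Δv₂ = |v_t − v_c| = |1.826 − 3.137| = 1.311 km/s.

Δv₂ = 1.31 km/s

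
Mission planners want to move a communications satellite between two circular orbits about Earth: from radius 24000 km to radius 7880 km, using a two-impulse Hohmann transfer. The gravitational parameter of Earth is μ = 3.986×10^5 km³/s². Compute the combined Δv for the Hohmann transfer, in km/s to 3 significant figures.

The Hohmann ellipse has a_t = (r₁ + r₂)/2 = 15940 km.
At r₁ the circular-orbit speed is v₁ = √(μ/r₁) = 4.075 km/s.
Transfer-orbit speed at r₁ (v² = μ(2/r − 1/a)): v_a = √[μ(2/r₁ − 1/a_t)] = 2.865 km/s.
First burn Δv₁ = |v_a − v₁| = 1.210 km/s.
Circular speed at r₂: v₂ = √(μ/r₂) = 7.112 km/s.
Transfer-orbit speed at r₂: v_p = √[μ(2/r₂ − 1/a_t)] = 8.727 km/s.
Second burn Δv₂ = |v₂ − v_p| = 1.615 km/s.
Total Δv = Δv₁ + Δv₂ = 2.825 km/s.

Δv = 2.82 km/s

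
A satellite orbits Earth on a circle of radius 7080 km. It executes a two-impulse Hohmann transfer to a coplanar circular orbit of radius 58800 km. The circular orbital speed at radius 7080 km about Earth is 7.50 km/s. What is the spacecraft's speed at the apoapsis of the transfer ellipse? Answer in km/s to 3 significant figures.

v = 1.21 km/s

From the circular-orbit relation v² = μ/r at r = 7080 km: μ = v²r = (7.50)² × 7080 = 3.98250×10^5 km³/s².
Transfer-ellipse semi-major axis a_t = (r₁ + r₂)/2 = (7080 + 58800)/2 = 32940 km.
The apoapsis of the transfer ellipse is at r = 58800 km.
Vis-viva: v = √[μ(2/r − 1/a_t)] = √[3.98250×10^5 × (2/58800 − 1/32940)] = 1.207 km/s.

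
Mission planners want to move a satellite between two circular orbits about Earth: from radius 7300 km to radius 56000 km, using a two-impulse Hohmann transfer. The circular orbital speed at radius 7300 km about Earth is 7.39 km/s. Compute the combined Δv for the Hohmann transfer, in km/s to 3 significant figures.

Δv = 3.83 km/s

From the circular-orbit relation v² = μ/r at r = 7300 km: μ = v²r = (7.39)² × 7300 = 3.98668×10^5 km³/s².
Transfer-ellipse semi-major axis a_t = (r₁ + r₂)/2 = (7300 + 56000)/2 = 31650 km.
At r₁ the circular-orbit speed is v₁ = √(μ/r₁) = 7.390 km/s.
On the transfer ellipse at r₁, vis-viva gives v_p = √[μ(2/r₁ − 1/a_t)] = 9.830 km/s.
First burn Δv₁ = |v_p − v₁| = 2.440 km/s.
Circular speed at r₂: v₂ = √(μ/r₂) = 2.668 km/s.
Transfer-orbit speed at r₂: v_a = √[μ(2/r₂ − 1/a_t)] = 1.281 km/s.
Second burn Δv₂ = |v₂ − v_a| = 1.387 km/s.
Total Δv = Δv₁ + Δv₂ = 3.827 km/s.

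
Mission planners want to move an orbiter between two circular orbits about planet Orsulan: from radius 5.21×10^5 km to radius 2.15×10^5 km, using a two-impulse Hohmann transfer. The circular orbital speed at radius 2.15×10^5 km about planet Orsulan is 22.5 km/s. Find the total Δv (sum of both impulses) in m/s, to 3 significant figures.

Δv = 7680 m/s

From the circular-orbit relation v² = μ/r at r = 2.15×10^5 km: μ = v²r = (22.5)² × 2.15×10^5 = 1.08844×10^8 km³/s².
Semi-major axis of the transfer orbit: a_t = (5.210×10^5 + 2.150×10^5)/2 = 3.680×10^5 km.
At r₁ the circular-orbit speed is v₁ = √(μ/r₁) = 14.454 km/s.
Transfer-orbit speed at r₁ (vis-viva equation): v_a = √[μ(2/r₁ − 1/a_t)] = 11.048 km/s.
First burn Δv₁ = |v_a − v₁| = 3.406 km/s.
Circular speed at r₂: v₂ = √(μ/r₂) = 22.500 km/s.
Transfer-orbit speed at r₂: v_p = √[μ(2/r₂ − 1/a_t)] = 26.772 km/s.
Second burn Δv₂ = |v₂ − v_p| = 4.272 km/s.
Δv = Δv₁ + Δv₂ = 3.406 + 4.272 = 7.678 km/s.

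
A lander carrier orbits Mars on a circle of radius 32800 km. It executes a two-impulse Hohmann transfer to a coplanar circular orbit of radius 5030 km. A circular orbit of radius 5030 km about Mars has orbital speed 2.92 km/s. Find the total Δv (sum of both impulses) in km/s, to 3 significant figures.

Δv = 1.48 km/s

From the circular-orbit relation v² = μ/r at r = 5030 km: μ = v²r = (2.92)² × 5030 = 42887.8 km³/s².
Transfer-ellipse semi-major axis a_t = (r₁ + r₂)/2 = (32800 + 5030)/2 = 18915 km.
Circular speed at r₁: v₁ = √(μ/r₁) = √(42887.8/32800) = 1.1435 km/s.
On the transfer ellipse at r₁, vis-viva gives v_a = √[μ(2/r₁ − 1/a_t)] = 0.58967 km/s.
First burn Δv₁ = |v_a − v₁| = 0.5538 km/s.
Circular speed at r₂: v₂ = √(μ/r₂) = 2.9200 km/s.
Transfer-orbit speed at r₂: v_p = √[μ(2/r₂ − 1/a_t)] = 3.8452 km/s.
Second burn Δv₂ = |v₂ − v_p| = 0.9252 km/s.
Total Δv = Δv₁ + Δv₂ = 1.479 km/s.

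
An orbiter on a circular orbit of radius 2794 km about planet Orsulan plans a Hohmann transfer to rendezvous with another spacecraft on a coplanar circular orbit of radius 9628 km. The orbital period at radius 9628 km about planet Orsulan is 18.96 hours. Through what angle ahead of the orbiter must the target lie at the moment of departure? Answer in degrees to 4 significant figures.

From Kepler's third law T² = 4π²r³/μ at r = 9628 km, T = 18.96 hours = 18.96 × 3600 s = 68256 s: μ = 4π²r³/T² = 7562.86 km³/s².
Semi-major axis of the transfer orbit: a_t = (2794 + 9628)/2 = 6211 km.
Transfer time t = π√(a_t³/μ) = 17682.7 s.
Target angular speed ω₂ = √(μ/r₂³) = 9.20532×10^-5 rad/s.
Angle swept by the target during transfer: ω₂·t = 1.62775 rad = 93.26°.
Arrival is 180° from departure on the ellipse, so φ = 180° − 93.26° = 86.74°.

φ = 86.74°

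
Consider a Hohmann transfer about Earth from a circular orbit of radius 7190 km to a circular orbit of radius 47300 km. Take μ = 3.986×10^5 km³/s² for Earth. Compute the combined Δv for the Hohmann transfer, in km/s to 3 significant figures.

Δv = 3.78 km/s

Transfer-ellipse semi-major axis a_t = (r₁ + r₂)/2 = (7190 + 47300)/2 = 27245 km.
At r₁ the circular-orbit speed is v₁ = √(μ/r₁) = 7.44568 km/s.
Transfer-orbit speed at r₁ (vis-viva equation): v_p = √[μ(2/r₁ − 1/a_t)] = 9.81051 km/s.
First burn Δv₁ = |v_p − v₁| = 2.36483 km/s.
At r₂, v₂ = √(μ/r₂) = 2.90294 km/s.
Transfer-orbit speed at r₂: v_a = √[μ(2/r₂ − 1/a_t)] = 1.49128 km/s.
Second burn Δv₂ = |v₂ − v_a| = 1.41166 km/s.
Total Δv = Δv₁ + Δv₂ = 3.776 km/s.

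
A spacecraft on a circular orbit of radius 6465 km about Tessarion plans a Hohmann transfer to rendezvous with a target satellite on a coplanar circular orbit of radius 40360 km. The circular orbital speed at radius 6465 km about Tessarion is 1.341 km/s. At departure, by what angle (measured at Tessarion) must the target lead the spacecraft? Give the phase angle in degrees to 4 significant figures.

From the circular-orbit relation v² = μ/r at r = 6465 km: μ = v²r = (1.341)² × 6465 = 11625.9 km³/s².
The Hohmann ellipse has a_t = (r₁ + r₂)/2 = 23412.5 km.
Transfer time t = π√(a_t³/μ) = 1.0438×10^5 s.
The target's mean motion on its circular orbit is ω₂ = √(μ/r₂³) = 1.3298×10^-5 rad/s.
Angle swept by the target during transfer: ω₂·t = 1.388 rad = 79.53°.
The spacecraft traverses 180° on the transfer ellipse, so the target must lead by 180° − 79.53° = 100.5°.

φ = 100.5°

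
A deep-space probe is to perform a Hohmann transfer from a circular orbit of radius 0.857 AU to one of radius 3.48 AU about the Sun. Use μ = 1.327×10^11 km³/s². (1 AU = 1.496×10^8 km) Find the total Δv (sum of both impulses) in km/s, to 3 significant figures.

In km: r₁ = 0.857 × 1.496×10^8 = 1.282072×10^8 km; r₂ = 3.48 × 1.496×10^8 = 5.20608×10^8 km.
Semi-major axis of the transfer orbit: a_t = (1.282072×10^8 + 5.20608×10^8)/2 = 3.244076×10^8 km.
Circular speed at r₁: v₁ = √(μ/r₁) = √(1.327×10^11/1.282072×10^8) = 32.172 km/s.
Transfer-orbit speed at r₁ (v² = μ(2/r − 1/a)): v_p = √[μ(2/r₁ − 1/a_t)] = 40.756 km/s.
First burn Δv₁ = |v_p − v₁| = 8.584 km/s.
Circular speed at r₂: v₂ = √(μ/r₂) = 15.9654 km/s.
Transfer-orbit speed at r₂: v_a = √[μ(2/r₂ − 1/a_t)] = 10.0367 km/s.
Second burn Δv₂ = |v₂ − v_a| = 5.929 km/s.
Δv = Δv₁ + Δv₂ = 8.584 + 5.929 = 14.51 km/s.

Δv = 14.5 km/s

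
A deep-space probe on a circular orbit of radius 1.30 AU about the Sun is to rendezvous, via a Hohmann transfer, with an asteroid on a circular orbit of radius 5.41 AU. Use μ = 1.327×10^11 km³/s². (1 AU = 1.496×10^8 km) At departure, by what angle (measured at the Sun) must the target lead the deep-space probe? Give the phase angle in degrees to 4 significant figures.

φ = 92.09°

In km: r₁ = 1.30 × 1.496×10^8 = 1.9448×10^8 km; r₂ = 5.41 × 1.496×10^8 = 8.09336×10^8 km.
Semi-major axis of the transfer orbit: a_t = (1.9448×10^8 + 8.09336×10^8)/2 = 5.01908×10^8 km.
The half-period of the transfer ellipse is t = π√(a_t³/μ) = 9.69729×10^7 s.
The target's mean motion on its circular orbit is ω₂ = √(μ/r₂³) = 1.58213×10^-8 rad/s.
Angle swept by the target during transfer: ω₂·t = 1.53424 rad = 87.91°.
Arrival is 180° from departure on the ellipse, so φ = 180° − 87.91° = 92.09°.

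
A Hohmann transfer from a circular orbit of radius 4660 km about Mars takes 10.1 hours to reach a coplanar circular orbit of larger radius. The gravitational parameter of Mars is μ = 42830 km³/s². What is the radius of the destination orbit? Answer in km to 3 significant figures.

Transfer time t = 10.1 hours = 36360 s, and t = π√(a_t³/μ).
So a_t = (μ t²/π²)^(1/3) = (42830 × (36360)² / π²)^(1/3) = 17902 km.
Since a_t = (r₁ + r₂)/2, r₂ = 2a_t − r₁ = 2×17902 − 4660 = 31144 km.

r₂ = 31100 km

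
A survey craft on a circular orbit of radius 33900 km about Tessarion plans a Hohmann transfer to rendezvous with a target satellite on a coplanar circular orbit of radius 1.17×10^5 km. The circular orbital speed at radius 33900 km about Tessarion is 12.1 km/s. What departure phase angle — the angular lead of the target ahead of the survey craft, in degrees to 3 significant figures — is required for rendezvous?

φ = 86.8°

From the circular-orbit relation v² = μ/r at r = 33900 km: μ = v²r = (12.1)² × 33900 = 4.96330×10^6 km³/s².
Transfer-ellipse semi-major axis a_t = (r₁ + r₂)/2 = (33900 + 1.170×10^5)/2 = 75450 km.
The half-period of the transfer ellipse is t = π√(a_t³/μ) = 29225 s.
Target angular speed ω₂ = √(μ/r₂³) = 5.5668×10^-5 rad/s.
Angle swept by the target during transfer: ω₂·t = 1.6269 rad = 93.21°.
Arrival is 180° from departure on the ellipse, so φ = 180° − 93.21° = 86.8°.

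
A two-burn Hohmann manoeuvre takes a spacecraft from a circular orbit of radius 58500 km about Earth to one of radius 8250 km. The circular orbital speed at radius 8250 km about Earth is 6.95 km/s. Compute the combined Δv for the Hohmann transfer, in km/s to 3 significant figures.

Δv = 3.56 km/s

From the circular-orbit relation v² = μ/r at r = 8250 km: μ = v²r = (6.95)² × 8250 = 3.98496×10^5 km³/s².
The Hohmann ellipse has a_t = (r₁ + r₂)/2 = 33375 km.
Circular speed at r₁: v₁ = √(μ/r₁) = √(3.98496×10^5/58500) = 2.60996 km/s.
On the transfer ellipse at r₁, v² = μ(2/r − 1/a) gives v_a = √[μ(2/r₁ − 1/a_t)] = 1.29763 km/s.
First burn Δv₁ = |v_a − v₁| = 1.3123 km/s.
Circular speed at r₂: v₂ = √(μ/r₂) = 6.9500 km/s.
Transfer-orbit speed at r₂: v_p = √[μ(2/r₂ − 1/a_t)] = 9.2014 km/s.
Second burn Δv₂ = |v₂ − v_p| = 2.2514 km/s.
Δv = Δv₁ + Δv₂ = 1.3123 + 2.2514 = 3.564 km/s.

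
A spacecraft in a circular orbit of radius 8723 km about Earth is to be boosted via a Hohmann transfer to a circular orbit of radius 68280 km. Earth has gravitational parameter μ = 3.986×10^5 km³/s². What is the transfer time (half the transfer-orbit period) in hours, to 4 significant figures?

t = 10.44 hours

The Hohmann ellipse has a_t = (r₁ + r₂)/2 = 38501.5 km.
Transfer time t = π√(a_t³/μ) = π√((38501.5)³ / 3.986×10^5) = 37590 s.
Converting: 37590 s ÷ 3600 s/hour = 10.44 hours.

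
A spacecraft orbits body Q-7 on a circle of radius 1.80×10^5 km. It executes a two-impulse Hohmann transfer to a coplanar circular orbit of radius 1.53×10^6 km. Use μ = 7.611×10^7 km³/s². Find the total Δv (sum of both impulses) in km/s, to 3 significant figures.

Δv = 10.8 km/s

Transfer-ellipse semi-major axis a_t = (r₁ + r₂)/2 = (1.800×10^5 + 1.530×10^6)/2 = 8.550×10^5 km.
Circular speed at r₁: v₁ = √(μ/r₁) = √(7.611×10^7/1.800×10^5) = 20.563 km/s.
Transfer-orbit speed at r₁ (vis-viva equation): v_p = √[μ(2/r₁ − 1/a_t)] = 27.507 km/s.
First burn Δv₁ = |v_p − v₁| = 6.944 km/s.
Circular speed at r₂: v₂ = √(μ/r₂) = 7.053 km/s.
Transfer-orbit speed at r₂: v_a = √[μ(2/r₂ − 1/a_t)] = 3.236 km/s.
Second burn Δv₂ = |v₂ − v_a| = 3.817 km/s.
Total Δv = Δv₁ + Δv₂ = 10.76 km/s.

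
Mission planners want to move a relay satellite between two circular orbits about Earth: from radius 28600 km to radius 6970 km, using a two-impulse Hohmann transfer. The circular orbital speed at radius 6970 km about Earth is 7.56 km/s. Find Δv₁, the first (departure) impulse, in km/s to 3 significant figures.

From the circular-orbit relation v² = μ/r at r = 6970 km: μ = v²r = (7.56)² × 6970 = 3.98361×10^5 km³/s².
The Hohmann ellipse has a_t = (r₁ + r₂)/2 = 17785 km.
Circular speed at r = 28600 km: v_c = √(μ/r) = 3.732 km/s.
Transfer-orbit speed at the same r (vis-viva, a = a_t): v_t = √[μ(2/r − 1/a_t)] = 2.336 km/s.
Δv₁ = |v_t − v_c| = |2.336 − 3.732| = 1.396 km/s.

Δv₁ = 1.40 km/s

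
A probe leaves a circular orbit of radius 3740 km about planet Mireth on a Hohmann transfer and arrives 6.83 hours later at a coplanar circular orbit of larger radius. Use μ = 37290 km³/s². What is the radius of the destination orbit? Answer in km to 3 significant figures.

Transfer time t = 6.83 hours = 24588 s, and t = π√(a_t³/μ).
So a_t = (μ t²/π²)^(1/3) = (37290 × (24588)² / π²)^(1/3) = 13170 km.
Since a_t = (r₁ + r₂)/2, r₂ = 2a_t − r₁ = 2×13170 − 3740 = 22600 km.

r₂ = 22600 km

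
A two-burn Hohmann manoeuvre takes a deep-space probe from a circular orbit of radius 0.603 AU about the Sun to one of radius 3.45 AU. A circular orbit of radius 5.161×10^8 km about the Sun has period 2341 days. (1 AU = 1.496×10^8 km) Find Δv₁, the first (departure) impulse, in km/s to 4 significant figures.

From Kepler's third law T² = 4π²r³/μ at r = 5.161×10^8 km, T = 2341 days = 2341 × 86400 s = 2.022624×10^8 s: μ = 4π²r³/T² = 1.32657×10^11 km³/s².
In km: r₁ = 0.603 × 1.496×10^8 = 9.02088×10^7 km; r₂ = 3.45 × 1.496×10^8 = 5.1612×10^8 km.
Semi-major axis of the transfer orbit: a_t = (9.02088×10^7 + 5.1612×10^8)/2 = 3.031644×10^8 km.
Circular speed at r = 9.02088×10^7 km: v_c = √(μ/r) = 38.35 km/s.
Transfer-orbit speed at the same r (vis-viva, a = a_t): v_t = √[μ(2/r − 1/a_t)] = 50.04 km/s.
Δv₁ = |v_t − v_c| = |50.04 − 38.35| = 11.69 km/s.

Δv₁ = 11.69 km/s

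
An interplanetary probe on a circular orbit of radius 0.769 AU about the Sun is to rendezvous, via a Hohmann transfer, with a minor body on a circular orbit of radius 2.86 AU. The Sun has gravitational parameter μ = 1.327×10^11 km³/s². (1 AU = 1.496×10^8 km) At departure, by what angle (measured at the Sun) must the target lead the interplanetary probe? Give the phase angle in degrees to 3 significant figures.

In km: r₁ = 0.769 × 1.496×10^8 = 1.150424×10^8 km; r₂ = 2.86 × 1.496×10^8 = 4.27856×10^8 km.
Semi-major axis of the transfer orbit: a_t = (1.150424×10^8 + 4.27856×10^8)/2 = 2.714492×10^8 km.
Transfer time t = π√(a_t³/μ) = 3.8570×10^7 s.
The target's mean motion on its circular orbit is ω₂ = √(μ/r₂³) = 4.1161×10^-8 rad/s.
Angle swept by the target during transfer: ω₂·t = 1.5876 rad = 90.96°.
The interplanetary probe traverses 180° on the transfer ellipse, so the target must lead by 180° − 90.96° = 89.0°.

φ = 89.0°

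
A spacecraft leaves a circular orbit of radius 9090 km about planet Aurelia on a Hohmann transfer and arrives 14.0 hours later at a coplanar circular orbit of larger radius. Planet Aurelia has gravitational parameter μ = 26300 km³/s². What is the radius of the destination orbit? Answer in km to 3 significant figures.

Transfer time t = 14.0 hours = 50400 s, and t = π√(a_t³/μ).
So a_t = (μ t²/π²)^(1/3) = (26300 × (50400)² / π²)^(1/3) = 18916 km.
Since a_t = (r₁ + r₂)/2, r₂ = 2a_t − r₁ = 2×18916 − 9090 = 28742 km.

r₂ = 28700 km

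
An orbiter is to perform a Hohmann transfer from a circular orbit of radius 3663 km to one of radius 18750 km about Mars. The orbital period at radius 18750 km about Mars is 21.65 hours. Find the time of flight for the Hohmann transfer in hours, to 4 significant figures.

From Kepler's third law T² = 4π²r³/μ at r = 18750 km, T = 21.65 hours = 21.65 × 3600 s = 77940 s: μ = 4π²r³/T² = 42839.3 km³/s².
The Hohmann ellipse has a_t = (r₁ + r₂)/2 = 11206.5 km.
Transfer time t = π√(a_t³/μ) = π√((11206.5)³ / 42839.3) = 18007 s.
Converting: 18007 s ÷ 3600 s/hour = 5.002 hours.

t = 5.002 hours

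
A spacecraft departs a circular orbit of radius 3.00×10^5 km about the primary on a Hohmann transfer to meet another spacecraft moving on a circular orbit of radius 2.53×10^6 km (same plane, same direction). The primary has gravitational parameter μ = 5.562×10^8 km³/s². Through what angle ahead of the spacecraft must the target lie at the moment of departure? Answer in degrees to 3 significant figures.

φ = 105°

Transfer-ellipse semi-major axis a_t = (r₁ + r₂)/2 = (3.000×10^5 + 2.530×10^6)/2 = 1.415×10^6 km.
The half-period of the transfer ellipse is t = π√(a_t³/μ) = 2.242×10^5 s.
The target's mean motion on its circular orbit is ω₂ = √(μ/r₂³) = 5.861×10^-6 rad/s.
Angle swept by the target during transfer: ω₂·t = 1.314 rad = 75.29°.
Arrival is 180° from departure on the ellipse, so φ = 180° − 75.29° = 105°.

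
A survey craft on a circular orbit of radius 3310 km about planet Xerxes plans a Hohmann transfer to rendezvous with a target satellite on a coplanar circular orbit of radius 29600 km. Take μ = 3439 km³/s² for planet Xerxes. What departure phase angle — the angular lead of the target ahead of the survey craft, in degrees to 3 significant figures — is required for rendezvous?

Transfer-ellipse semi-major axis a_t = (r₁ + r₂)/2 = (3310 + 29600)/2 = 16455 km.
Transfer time t = π√(a_t³/μ) = 1.130786×10^5 s.
The target's mean motion on its circular orbit is ω₂ = √(μ/r₂³) = 1.151539×10^-5 rad/s.
Angle swept by the target during transfer: ω₂·t = 1.30214 rad = 74.61°.
Arrival is 180° from departure on the ellipse, so φ = 180° − 74.61° = 105°.

φ = 105°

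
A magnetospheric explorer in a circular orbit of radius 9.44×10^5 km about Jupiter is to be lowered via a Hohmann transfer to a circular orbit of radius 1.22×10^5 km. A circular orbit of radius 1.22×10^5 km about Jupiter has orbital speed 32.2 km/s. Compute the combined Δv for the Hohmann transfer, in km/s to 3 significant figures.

From the circular-orbit relation v² = μ/r at r = 1.22×10^5 km: μ = v²r = (32.2)² × 1.22×10^5 = 1.26494×10^8 km³/s².
Semi-major axis of the transfer orbit: a_t = (9.440×10^5 + 1.220×10^5)/2 = 5.330×10^5 km.
At r₁ the circular-orbit speed is v₁ = √(μ/r₁) = 11.576 km/s.
On the transfer ellipse at r₁, v² = μ(2/r − 1/a) gives v_a = √[μ(2/r₁ − 1/a_t)] = 5.5382 km/s.
First burn Δv₁ = |v_a − v₁| = 6.038 km/s.
Circular speed at r₂: v₂ = √(μ/r₂) = 32.20 km/s.
Transfer-orbit speed at r₂: v_p = √[μ(2/r₂ − 1/a_t)] = 42.85 km/s.
Second burn Δv₂ = |v₂ − v_p| = 10.65 km/s.
Total Δv = Δv₁ + Δv₂ = 16.69 km/s.

Δv = 16.7 km/s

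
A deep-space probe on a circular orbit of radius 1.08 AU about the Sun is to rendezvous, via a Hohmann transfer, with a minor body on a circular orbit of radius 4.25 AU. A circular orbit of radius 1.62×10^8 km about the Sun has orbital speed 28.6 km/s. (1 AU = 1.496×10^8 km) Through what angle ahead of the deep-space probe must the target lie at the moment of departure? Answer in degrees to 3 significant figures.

φ = 90.6°

From the circular-orbit relation v² = μ/r at r = 1.62×10^8 km: μ = v²r = (28.6)² × 1.62×10^8 = 1.32510×10^11 km³/s².
In km: r₁ = 1.08 × 1.496×10^8 = 1.61568×10^8 km; r₂ = 4.25 × 1.496×10^8 = 6.358×10^8 km.
Transfer-ellipse semi-major axis a_t = (r₁ + r₂)/2 = (1.61568×10^8 + 6.358×10^8)/2 = 3.98684×10^8 km.
Transfer time t = π√(a_t³/μ) = 6.870×10^7 s.
The target's mean motion on its circular orbit is ω₂ = √(μ/r₂³) = 2.271×10^-8 rad/s.
Angle swept by the target during transfer: ω₂·t = 1.560 rad = 89.38°.
The deep-space probe traverses 180° on the transfer ellipse, so the target must lead by 180° − 89.38° = 90.6°.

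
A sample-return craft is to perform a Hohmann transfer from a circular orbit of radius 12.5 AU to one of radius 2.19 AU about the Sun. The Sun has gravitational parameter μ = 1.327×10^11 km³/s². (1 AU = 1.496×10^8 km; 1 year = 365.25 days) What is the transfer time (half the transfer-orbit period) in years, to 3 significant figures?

In km: r₁ = 12.5 × 1.496×10^8 = 1.870×10^9 km; r₂ = 2.19 × 1.496×10^8 = 3.27624×10^8 km.
The Hohmann ellipse has a_t = (r₁ + r₂)/2 = 1.098812×10^9 km.
By Kepler's third law the transfer-orbit period is T = 2π√(a_t³/μ), so t = T/2 = 3.141×10^8 s.
Converting: 3.141×10^8 s ÷ 3.15576×10^7 s/year (365.25 × 86400) = 9.95 years.

t = 9.95 years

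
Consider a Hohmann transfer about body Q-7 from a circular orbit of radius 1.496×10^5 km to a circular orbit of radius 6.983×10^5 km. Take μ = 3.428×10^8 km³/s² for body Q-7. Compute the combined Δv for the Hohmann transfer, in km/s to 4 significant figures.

Δv = 22.56 km/s

Transfer-ellipse semi-major axis a_t = (r₁ + r₂)/2 = (1.496×10^5 + 6.983×10^5)/2 = 4.2395×10^5 km.
At r₁ the circular-orbit speed is v₁ = √(μ/r₁) = 47.869 km/s.
Transfer-orbit speed at r₁ (v² = μ(2/r − 1/a)): v_p = √[μ(2/r₁ − 1/a_t)] = 61.435 km/s.
First burn Δv₁ = |v_p − v₁| = 13.566 km/s.
At r₂, v₂ = √(μ/r₂) = 22.1564 km/s.
Transfer-orbit speed at r₂: v_a = √[μ(2/r₂ − 1/a_t)] = 13.1616 km/s.
Second burn Δv₂ = |v₂ − v_a| = 8.9948 km/s.
Total Δv = Δv₁ + Δv₂ = 22.56 km/s.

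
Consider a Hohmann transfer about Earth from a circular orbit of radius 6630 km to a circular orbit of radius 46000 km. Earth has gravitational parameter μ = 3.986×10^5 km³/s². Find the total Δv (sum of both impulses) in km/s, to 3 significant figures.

Semi-major axis of the transfer orbit: a_t = (6630 + 46000)/2 = 26315 km.
Circular speed at r₁: v₁ = √(μ/r₁) = √(3.986×10^5/6630) = 7.7538 km/s.
On the transfer ellipse at r₁, vis-viva equation gives v_p = √[μ(2/r₁ − 1/a_t)] = 10.252 km/s.
First burn Δv₁ = |v_p − v₁| = 2.498 km/s.
Circular speed at r₂: v₂ = √(μ/r₂) = 2.944 km/s.
Transfer-orbit speed at r₂: v_a = √[μ(2/r₂ − 1/a_t)] = 1.478 km/s.
Second burn Δv₂ = |v₂ − v_a| = 1.466 km/s.
Total Δv = Δv₁ + Δv₂ = 3.964 km/s.

Δv = 3.96 km/s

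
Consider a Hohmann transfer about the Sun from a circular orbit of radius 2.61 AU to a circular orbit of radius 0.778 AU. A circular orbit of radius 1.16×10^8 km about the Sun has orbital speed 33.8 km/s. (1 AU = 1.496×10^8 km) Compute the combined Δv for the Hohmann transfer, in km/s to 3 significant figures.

From the circular-orbit relation v² = μ/r at r = 1.16×10^8 km: μ = v²r = (33.8)² × 1.16×10^8 = 1.32523×10^11 km³/s².
In km: r₁ = 2.61 × 1.496×10^8 = 3.90456×10^8 km; r₂ = 0.778 × 1.496×10^8 = 1.163888×10^8 km.
The Hohmann ellipse has a_t = (r₁ + r₂)/2 = 2.534224×10^8 km.
At r₁ the circular-orbit speed is v₁ = √(μ/r₁) = 18.423 km/s.
On the transfer ellipse at r₁, vis-viva gives v_a = √[μ(2/r₁ − 1/a_t)] = 12.485 km/s.
First burn Δv₁ = |v_a − v₁| = 5.938 km/s.
Circular speed at r₂: v₂ = √(μ/r₂) = 33.7435 km/s.
Transfer-orbit speed at r₂: v_p = √[μ(2/r₂ − 1/a_t)] = 41.8845 km/s.
Second burn Δv₂ = |v₂ − v_p| = 8.141 km/s.
Total Δv = Δv₁ + Δv₂ = 14.08 km/s.

Δv = 14.1 km/s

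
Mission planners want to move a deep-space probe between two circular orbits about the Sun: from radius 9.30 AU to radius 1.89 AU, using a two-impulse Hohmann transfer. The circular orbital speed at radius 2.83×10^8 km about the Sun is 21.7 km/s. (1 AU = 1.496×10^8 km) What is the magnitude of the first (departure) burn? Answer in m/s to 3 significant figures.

Δv₁ = 4100 m/s

From the circular-orbit relation v² = μ/r at r = 2.83×10^8 km: μ = v²r = (21.7)² × 2.83×10^8 = 1.33262×10^11 km³/s².
In km: r₁ = 9.30 × 1.496×10^8 = 1.39128×10^9 km; r₂ = 1.89 × 1.496×10^8 = 2.82744×10^8 km.
The Hohmann ellipse has a_t = (r₁ + r₂)/2 = 8.37012×10^8 km.
Circular speed at r = 1.39128×10^9 km: v_c = √(μ/r) = 9.787 km/s.
Vis-viva on the transfer ellipse at r = 1.39128×10^9 km gives v_t = √[μ(2/r − 1/a_t)] = 5.688 km/s.
Δv₁ = |v_t − v_c| = |5.688 − 9.787| = 4.099 km/s.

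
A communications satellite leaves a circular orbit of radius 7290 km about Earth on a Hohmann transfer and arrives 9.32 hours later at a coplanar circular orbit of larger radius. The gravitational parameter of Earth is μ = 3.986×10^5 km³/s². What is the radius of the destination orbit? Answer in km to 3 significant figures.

r₂ = 64100 km

Transfer time t = 9.32 hours = 33552 s, and t = π√(a_t³/μ).
So a_t = (μ t²/π²)^(1/3) = (3.986×10^5 × (33552)² / π²)^(1/3) = 35691 km.
Since a_t = (r₁ + r₂)/2, r₂ = 2a_t − r₁ = 2×35691 − 7290 = 64092 km.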